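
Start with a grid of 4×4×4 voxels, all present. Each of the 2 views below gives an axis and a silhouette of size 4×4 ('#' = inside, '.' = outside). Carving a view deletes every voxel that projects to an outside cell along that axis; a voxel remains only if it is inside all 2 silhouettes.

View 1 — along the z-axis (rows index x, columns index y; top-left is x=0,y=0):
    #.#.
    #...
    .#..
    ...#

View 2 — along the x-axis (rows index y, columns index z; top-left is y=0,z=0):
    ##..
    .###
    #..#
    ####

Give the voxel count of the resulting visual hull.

start: 4×4×4 = 64 voxels
[1] z-view keeps 5 columns → grid now 20
[2] x-view keeps 11 columns → grid now 13

|visual hull| = 13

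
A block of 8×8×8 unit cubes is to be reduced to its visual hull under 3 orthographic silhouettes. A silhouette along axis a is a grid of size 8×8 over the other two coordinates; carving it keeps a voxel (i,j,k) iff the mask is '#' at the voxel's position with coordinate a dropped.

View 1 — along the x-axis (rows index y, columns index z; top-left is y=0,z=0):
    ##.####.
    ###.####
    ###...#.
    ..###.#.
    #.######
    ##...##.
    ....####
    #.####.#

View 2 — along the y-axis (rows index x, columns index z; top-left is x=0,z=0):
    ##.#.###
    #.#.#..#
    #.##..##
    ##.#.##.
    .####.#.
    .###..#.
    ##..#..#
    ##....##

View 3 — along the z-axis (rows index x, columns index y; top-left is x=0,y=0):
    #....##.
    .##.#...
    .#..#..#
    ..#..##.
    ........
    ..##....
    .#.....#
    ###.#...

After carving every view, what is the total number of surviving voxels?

initial block: 8^3 = 512
V1 x: intersect with YZ mask (42 set) -- 336 left
V2 y: intersect with XZ mask (37 set) -- 192 left
V3 z: intersect with XY mask (20 set) -- 70 left

70 voxels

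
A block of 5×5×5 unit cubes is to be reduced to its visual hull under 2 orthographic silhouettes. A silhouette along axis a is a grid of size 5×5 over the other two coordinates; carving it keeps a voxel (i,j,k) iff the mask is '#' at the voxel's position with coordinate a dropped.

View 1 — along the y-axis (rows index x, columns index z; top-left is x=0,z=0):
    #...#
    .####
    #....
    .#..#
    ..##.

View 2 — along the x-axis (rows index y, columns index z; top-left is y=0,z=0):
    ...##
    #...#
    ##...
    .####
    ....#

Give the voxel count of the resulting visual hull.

full grid |V| = 125
carve view 1 (along y, XZ-mask fill 11/25): 55 voxels remain
carve view 2 (along x, YZ-mask fill 11/25): 26 voxels remain

voxel count = 26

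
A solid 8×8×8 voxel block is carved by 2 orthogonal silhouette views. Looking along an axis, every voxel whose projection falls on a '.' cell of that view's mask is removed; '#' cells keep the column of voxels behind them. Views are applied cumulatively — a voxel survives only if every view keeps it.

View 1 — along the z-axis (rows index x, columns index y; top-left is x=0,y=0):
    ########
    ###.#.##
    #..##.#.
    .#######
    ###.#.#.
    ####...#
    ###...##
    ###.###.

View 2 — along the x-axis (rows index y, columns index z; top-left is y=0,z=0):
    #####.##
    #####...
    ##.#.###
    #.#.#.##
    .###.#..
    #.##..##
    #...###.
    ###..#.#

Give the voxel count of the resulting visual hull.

voxel count = 238

initial block: 8^3 = 512
V1 z: intersect with XY mask (46 set) -- 368 left
V2 x: intersect with YZ mask (41 set) -- 238 left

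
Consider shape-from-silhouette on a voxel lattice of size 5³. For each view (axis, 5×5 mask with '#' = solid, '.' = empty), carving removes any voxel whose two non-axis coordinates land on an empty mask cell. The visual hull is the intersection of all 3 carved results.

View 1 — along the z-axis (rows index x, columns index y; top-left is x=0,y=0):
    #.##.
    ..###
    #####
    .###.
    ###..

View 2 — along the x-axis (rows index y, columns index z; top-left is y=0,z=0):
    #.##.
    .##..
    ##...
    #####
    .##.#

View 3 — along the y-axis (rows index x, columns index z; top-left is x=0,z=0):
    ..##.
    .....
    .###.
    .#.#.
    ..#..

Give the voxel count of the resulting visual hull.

|visual hull| = 20

start: 5×5×5 = 125 voxels
after view 1 [z-axis, 17 of 25 cells solid] → remaining = 85
after view 2 [x-axis, 15 of 25 cells solid] → remaining = 51
after view 3 [y-axis, 8 of 25 cells solid] → remaining = 20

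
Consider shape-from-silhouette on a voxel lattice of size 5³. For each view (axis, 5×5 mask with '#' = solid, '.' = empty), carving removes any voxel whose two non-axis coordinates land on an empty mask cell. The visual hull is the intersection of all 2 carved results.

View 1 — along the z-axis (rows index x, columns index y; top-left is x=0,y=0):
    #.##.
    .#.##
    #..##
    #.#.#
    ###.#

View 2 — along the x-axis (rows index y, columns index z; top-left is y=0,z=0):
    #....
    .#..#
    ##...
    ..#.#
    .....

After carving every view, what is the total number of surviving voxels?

start: 5×5×5 = 125 voxels
[1] z-view keeps 16 columns → grid now 80
[2] x-view keeps 7 columns → grid now 20

remaining voxels: 20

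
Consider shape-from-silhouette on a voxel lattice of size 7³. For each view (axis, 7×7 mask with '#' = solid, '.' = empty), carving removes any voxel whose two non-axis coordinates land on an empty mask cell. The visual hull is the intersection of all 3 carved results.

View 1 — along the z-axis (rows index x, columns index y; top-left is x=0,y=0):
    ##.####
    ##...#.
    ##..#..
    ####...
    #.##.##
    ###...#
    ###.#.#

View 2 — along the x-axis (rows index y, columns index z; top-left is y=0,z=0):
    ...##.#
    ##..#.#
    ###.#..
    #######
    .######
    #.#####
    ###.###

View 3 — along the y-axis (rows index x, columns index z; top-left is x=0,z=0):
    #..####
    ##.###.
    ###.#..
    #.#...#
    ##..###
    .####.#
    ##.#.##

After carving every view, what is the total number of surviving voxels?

initial block: 7^3 = 343
[1] z-view keeps 30 columns → grid now 210
[2] x-view keeps 36 columns → grid now 142
[3] y-view keeps 32 columns → grid now 95

95 voxels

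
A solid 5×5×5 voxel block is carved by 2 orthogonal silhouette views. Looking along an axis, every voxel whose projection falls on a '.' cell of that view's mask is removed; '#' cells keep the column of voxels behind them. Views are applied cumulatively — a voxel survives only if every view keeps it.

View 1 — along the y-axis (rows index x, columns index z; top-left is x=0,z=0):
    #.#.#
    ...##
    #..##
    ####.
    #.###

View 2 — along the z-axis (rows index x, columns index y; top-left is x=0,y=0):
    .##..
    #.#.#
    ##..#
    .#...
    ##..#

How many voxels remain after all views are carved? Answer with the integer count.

37 voxels

initial block: 5^3 = 125
[1] y-view keeps 16 columns → grid now 80
[2] z-view keeps 12 columns → grid now 37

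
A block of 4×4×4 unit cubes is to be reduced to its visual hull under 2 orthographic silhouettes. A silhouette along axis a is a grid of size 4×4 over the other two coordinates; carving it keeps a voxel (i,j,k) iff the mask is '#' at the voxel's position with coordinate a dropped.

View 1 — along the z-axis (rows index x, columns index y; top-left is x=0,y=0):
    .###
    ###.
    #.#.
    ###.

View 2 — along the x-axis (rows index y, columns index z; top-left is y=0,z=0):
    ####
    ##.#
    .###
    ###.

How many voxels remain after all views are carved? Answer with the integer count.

start: 4×4×4 = 64 voxels
after view 1 [z-axis, 11 of 16 cells solid] → remaining = 44
after view 2 [x-axis, 13 of 16 cells solid] → remaining = 36

36 voxels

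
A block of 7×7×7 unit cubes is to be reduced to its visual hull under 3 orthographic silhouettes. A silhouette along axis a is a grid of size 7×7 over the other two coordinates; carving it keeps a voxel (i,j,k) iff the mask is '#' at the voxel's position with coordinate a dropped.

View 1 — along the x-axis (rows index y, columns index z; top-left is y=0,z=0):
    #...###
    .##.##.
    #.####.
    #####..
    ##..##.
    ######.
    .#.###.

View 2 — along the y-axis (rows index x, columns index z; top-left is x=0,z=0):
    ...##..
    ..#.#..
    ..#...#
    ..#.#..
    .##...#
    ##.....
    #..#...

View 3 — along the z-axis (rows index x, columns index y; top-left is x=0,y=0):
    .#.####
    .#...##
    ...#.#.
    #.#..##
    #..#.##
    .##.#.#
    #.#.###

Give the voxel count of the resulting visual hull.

39 voxels

start: 7×7×7 = 343 voxels
[1] x-view keeps 32 columns → grid now 224
[2] y-view keeps 15 columns → grid now 67
[3] z-view keeps 27 columns → grid now 39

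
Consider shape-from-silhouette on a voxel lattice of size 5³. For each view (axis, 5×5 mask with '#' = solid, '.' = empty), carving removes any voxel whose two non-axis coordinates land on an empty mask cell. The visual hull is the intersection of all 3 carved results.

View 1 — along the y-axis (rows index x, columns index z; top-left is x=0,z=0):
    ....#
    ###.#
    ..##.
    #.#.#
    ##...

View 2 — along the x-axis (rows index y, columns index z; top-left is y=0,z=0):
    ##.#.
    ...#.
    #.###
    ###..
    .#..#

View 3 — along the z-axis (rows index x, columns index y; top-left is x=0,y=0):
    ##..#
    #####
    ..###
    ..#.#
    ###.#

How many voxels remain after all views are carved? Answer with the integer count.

22 voxels

initial block: 5^3 = 125
step 1: project along y, AND mask (12/25) → |grid| = 60
step 2: project along x, AND mask (13/25) → |grid| = 30
step 3: project along z, AND mask (17/25) → |grid| = 22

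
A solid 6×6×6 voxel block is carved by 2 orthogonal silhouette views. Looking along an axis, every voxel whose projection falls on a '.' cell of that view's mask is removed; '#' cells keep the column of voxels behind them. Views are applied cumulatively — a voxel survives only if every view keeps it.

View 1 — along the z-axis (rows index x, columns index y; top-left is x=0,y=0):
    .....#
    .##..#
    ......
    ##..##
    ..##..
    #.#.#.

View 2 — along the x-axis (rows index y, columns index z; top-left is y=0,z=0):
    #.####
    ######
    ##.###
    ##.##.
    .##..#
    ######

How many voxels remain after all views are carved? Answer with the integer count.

65 voxels

before carving: 216 voxels (6×6×6)
[1] z-view keeps 13 columns → grid now 78
[2] x-view keeps 29 columns → grid now 65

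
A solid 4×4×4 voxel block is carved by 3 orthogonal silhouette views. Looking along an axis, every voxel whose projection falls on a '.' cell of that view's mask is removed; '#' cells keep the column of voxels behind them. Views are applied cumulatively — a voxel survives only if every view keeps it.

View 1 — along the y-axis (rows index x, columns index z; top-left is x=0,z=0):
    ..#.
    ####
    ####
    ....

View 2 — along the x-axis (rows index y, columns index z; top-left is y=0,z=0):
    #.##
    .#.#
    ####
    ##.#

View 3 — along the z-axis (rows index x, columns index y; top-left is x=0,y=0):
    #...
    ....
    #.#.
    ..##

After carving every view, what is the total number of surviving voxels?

initial block: 4^3 = 64
carve view 1 (along y, XZ-mask fill 9/16): 36 voxels remain
carve view 2 (along x, YZ-mask fill 12/16): 26 voxels remain
carve view 3 (along z, XY-mask fill 5/16): 8 voxels remain

remaining voxels: 8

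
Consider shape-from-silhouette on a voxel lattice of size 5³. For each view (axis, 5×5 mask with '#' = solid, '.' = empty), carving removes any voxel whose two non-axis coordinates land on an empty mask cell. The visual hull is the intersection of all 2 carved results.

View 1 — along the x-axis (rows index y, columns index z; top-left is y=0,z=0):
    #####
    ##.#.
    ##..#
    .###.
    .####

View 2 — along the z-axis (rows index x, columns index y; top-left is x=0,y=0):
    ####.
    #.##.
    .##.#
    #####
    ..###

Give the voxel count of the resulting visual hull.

full grid |V| = 125
after view 1 [x-axis, 18 of 25 cells solid] → remaining = 90
after view 2 [z-axis, 18 of 25 cells solid] → remaining = 63

|visual hull| = 63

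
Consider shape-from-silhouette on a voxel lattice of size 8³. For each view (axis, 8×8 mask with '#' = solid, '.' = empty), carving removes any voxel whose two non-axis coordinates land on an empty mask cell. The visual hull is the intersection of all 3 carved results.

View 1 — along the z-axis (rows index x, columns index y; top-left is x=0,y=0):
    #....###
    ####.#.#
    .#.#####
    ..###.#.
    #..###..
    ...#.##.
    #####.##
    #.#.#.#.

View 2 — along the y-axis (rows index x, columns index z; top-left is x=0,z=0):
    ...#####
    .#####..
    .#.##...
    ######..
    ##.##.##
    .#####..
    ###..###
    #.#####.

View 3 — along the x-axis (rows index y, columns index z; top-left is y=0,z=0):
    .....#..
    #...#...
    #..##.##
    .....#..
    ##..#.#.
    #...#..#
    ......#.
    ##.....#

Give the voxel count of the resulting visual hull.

remaining voxels: 55

before carving: 512 voxels (8×8×8)
  1. axis=2 (XY plane), |mask|=38  ⇒  voxels=304
  2. axis=1 (XZ plane), |mask|=42  ⇒  voxels=197
  3. axis=0 (YZ plane), |mask|=20  ⇒  voxels=55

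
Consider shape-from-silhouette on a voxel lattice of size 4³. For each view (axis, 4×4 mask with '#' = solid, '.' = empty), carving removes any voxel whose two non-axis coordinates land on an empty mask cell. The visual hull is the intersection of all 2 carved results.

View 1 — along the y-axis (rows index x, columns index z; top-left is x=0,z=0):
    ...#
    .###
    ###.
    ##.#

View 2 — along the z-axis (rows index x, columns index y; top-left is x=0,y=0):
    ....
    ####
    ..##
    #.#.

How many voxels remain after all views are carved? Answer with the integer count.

voxel count = 24

full grid |V| = 64
carve view 1 (along y, XZ-mask fill 10/16): 40 voxels remain
carve view 2 (along z, XY-mask fill 8/16): 24 voxels remain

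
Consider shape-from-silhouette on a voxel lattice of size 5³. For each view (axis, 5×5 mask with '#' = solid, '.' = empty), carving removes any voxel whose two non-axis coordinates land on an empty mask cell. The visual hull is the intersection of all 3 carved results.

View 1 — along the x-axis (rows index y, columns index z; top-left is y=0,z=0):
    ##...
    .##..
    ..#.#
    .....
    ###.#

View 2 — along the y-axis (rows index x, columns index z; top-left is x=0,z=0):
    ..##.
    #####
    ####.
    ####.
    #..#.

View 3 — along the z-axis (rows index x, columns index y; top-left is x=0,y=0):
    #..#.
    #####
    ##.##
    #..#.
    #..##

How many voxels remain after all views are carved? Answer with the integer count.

|visual hull| = 21

full grid |V| = 125
after view 1 [x-axis, 10 of 25 cells solid] → remaining = 50
after view 2 [y-axis, 17 of 25 cells solid] → remaining = 31
after view 3 [z-axis, 16 of 25 cells solid] → remaining = 21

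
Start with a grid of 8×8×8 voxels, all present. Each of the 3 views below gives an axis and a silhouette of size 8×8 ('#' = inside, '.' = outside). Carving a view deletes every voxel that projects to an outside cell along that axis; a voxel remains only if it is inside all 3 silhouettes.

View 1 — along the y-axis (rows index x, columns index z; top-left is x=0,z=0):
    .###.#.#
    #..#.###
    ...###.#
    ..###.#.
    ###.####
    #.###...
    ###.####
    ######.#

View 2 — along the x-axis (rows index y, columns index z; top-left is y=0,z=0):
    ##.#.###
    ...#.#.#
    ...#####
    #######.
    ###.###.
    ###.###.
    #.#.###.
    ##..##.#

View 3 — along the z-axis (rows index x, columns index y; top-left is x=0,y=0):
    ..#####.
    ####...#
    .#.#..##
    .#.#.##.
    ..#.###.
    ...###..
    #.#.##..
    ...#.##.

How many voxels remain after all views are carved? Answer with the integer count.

initial block: 8^3 = 512
step 1: project along y, AND mask (43/64) → |grid| = 344
step 2: project along x, AND mask (43/64) → |grid| = 230
step 3: project along z, AND mask (32/64) → |grid| = 123

|visual hull| = 123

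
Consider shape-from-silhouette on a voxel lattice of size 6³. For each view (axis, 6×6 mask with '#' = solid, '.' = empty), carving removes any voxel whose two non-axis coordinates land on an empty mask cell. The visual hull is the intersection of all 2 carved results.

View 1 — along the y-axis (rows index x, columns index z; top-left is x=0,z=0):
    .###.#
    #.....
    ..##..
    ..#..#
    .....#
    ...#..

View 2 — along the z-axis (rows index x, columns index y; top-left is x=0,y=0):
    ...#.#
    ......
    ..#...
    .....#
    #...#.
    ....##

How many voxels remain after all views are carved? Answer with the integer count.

16 voxels

before carving: 216 voxels (6×6×6)
carve view 1 (along y, XZ-mask fill 11/36): 66 voxels remain
carve view 2 (along z, XY-mask fill 8/36): 16 voxels remain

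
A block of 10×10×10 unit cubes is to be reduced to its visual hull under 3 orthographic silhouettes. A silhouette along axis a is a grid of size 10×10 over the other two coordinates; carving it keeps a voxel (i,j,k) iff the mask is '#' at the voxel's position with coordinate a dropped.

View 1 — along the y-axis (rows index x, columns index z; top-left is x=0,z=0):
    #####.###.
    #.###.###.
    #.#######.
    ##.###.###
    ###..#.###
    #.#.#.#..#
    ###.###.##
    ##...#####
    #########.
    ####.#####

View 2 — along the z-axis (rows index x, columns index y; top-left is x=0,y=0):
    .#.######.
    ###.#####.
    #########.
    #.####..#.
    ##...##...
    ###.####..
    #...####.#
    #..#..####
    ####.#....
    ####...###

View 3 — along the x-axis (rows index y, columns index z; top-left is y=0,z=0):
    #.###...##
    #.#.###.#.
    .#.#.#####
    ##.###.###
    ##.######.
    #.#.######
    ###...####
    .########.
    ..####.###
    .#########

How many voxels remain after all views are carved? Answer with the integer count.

start: 10×10×10 = 1000 voxels
V1 y: intersect with XZ mask (76 set) -- 760 left
V2 z: intersect with XY mask (65 set) -- 493 left
V3 x: intersect with YZ mask (74 set) -- 364 left

364 voxels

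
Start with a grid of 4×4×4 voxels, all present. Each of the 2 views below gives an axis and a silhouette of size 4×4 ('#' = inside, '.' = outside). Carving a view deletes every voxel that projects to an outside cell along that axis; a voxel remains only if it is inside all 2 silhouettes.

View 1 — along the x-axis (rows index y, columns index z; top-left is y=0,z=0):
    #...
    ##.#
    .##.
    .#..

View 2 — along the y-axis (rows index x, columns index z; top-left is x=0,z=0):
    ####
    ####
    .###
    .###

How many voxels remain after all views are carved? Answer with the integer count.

24 voxels

start: 4×4×4 = 64 voxels
V1 x: intersect with YZ mask (7 set) -- 28 left
V2 y: intersect with XZ mask (14 set) -- 24 left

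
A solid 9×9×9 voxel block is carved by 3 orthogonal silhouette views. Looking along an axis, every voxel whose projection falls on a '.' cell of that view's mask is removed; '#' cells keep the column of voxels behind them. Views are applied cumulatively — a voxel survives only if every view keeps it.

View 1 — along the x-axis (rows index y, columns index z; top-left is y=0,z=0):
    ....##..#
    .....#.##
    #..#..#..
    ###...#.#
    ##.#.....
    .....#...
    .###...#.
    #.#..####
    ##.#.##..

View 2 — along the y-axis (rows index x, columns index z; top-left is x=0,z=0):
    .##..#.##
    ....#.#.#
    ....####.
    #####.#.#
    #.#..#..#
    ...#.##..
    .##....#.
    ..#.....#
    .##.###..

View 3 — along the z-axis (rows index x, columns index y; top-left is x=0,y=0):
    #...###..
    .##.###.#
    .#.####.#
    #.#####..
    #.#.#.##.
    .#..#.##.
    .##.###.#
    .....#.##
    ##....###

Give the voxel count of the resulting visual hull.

start: 9×9×9 = 729 voxels
step 1: project along x, AND mask (33/81) → |grid| = 297
step 2: project along y, AND mask (36/81) → |grid| = 130
step 3: project along z, AND mask (45/81) → |grid| = 66

|visual hull| = 66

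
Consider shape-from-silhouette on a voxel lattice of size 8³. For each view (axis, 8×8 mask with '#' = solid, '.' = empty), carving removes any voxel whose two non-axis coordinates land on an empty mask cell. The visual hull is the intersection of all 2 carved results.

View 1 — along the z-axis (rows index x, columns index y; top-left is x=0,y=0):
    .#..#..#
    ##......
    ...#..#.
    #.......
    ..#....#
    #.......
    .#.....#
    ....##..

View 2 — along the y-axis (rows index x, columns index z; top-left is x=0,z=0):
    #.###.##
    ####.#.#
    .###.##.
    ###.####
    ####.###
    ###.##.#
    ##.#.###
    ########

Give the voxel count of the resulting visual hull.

remaining voxels: 95

start: 8×8×8 = 512 voxels
step 1: project along z, AND mask (15/64) → |grid| = 120
step 2: project along y, AND mask (51/64) → |grid| = 95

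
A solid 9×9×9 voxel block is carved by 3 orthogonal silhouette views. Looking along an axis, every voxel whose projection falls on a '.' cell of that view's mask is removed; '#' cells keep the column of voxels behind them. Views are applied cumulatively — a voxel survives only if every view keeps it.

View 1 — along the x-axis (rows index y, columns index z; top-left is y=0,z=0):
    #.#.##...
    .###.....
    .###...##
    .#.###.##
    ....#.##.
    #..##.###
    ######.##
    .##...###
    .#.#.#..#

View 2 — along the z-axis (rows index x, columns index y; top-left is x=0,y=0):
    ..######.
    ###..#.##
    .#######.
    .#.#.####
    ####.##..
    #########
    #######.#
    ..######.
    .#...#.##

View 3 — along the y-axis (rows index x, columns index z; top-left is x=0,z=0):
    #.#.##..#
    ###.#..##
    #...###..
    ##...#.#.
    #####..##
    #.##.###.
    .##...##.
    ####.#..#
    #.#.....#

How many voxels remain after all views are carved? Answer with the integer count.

full grid |V| = 729
step 1: project along x, AND mask (44/81) → |grid| = 396
step 2: project along z, AND mask (58/81) → |grid| = 294
step 3: project along y, AND mask (45/81) → |grid| = 157

157 voxels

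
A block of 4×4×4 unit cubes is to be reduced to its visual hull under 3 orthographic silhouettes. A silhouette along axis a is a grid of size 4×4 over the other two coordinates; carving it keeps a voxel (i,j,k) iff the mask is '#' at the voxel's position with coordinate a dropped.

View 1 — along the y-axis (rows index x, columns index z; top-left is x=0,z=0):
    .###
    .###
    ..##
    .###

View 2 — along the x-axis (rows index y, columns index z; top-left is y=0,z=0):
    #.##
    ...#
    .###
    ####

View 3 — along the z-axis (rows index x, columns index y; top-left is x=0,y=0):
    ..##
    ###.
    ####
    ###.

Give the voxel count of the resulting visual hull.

start: 4×4×4 = 64 voxels
  1. axis=1 (XZ plane), |mask|=11  ⇒  voxels=44
  2. axis=0 (YZ plane), |mask|=11  ⇒  voxels=34
  3. axis=2 (XY plane), |mask|=12  ⇒  voxels=25

voxel count = 25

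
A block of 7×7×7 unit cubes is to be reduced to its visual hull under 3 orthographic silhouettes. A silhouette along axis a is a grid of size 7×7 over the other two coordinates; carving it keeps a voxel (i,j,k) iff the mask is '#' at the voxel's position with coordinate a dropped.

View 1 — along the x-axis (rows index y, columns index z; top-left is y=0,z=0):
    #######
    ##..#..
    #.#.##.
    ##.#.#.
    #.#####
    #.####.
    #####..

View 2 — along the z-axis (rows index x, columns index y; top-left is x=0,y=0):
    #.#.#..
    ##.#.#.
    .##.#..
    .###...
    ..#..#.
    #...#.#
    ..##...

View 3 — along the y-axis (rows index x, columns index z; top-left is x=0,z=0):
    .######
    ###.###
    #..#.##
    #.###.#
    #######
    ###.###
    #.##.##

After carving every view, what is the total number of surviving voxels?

voxel count = 74

start: 7×7×7 = 343 voxels
V1 x: intersect with YZ mask (34 set) -- 238 left
V2 z: intersect with XY mask (20 set) -- 95 left
V3 y: intersect with XZ mask (39 set) -- 74 left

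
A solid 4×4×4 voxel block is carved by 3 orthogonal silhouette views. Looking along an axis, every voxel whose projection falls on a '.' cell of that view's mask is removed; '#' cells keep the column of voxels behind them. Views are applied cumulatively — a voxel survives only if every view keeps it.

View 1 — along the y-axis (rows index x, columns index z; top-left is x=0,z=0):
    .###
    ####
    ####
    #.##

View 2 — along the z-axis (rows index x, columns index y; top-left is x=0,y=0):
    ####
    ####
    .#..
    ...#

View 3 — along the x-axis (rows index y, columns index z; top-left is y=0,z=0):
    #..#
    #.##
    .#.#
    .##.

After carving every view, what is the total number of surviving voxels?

remaining voxels: 20

start: 4×4×4 = 64 voxels
  1. axis=1 (XZ plane), |mask|=14  ⇒  voxels=56
  2. axis=2 (XY plane), |mask|=10  ⇒  voxels=35
  3. axis=0 (YZ plane), |mask|=9  ⇒  voxels=20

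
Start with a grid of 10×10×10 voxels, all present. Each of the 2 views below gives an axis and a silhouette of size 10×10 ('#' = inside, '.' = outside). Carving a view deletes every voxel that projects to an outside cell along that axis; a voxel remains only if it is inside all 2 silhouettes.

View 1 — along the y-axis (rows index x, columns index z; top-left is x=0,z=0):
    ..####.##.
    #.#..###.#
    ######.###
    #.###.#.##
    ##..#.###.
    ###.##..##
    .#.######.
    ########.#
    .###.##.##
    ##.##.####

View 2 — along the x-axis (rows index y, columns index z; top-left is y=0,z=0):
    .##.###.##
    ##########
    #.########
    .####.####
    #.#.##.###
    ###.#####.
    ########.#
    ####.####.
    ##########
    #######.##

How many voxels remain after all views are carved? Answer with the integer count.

remaining voxels: 613

full grid |V| = 1000
[1] y-view keeps 72 columns → grid now 720
[2] x-view keeps 85 columns → grid now 613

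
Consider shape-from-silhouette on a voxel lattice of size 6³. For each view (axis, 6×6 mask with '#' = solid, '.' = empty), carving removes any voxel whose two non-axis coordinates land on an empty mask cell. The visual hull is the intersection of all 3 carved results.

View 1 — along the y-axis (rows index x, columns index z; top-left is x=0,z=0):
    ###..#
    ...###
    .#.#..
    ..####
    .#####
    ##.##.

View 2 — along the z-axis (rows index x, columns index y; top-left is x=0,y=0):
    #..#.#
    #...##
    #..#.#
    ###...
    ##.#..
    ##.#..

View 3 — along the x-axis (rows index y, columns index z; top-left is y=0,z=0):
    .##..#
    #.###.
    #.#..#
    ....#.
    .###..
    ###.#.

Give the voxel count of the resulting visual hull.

voxel count = 30

start: 6×6×6 = 216 voxels
[1] y-view keeps 22 columns → grid now 132
[2] z-view keeps 18 columns → grid now 66
[3] x-view keeps 18 columns → grid now 30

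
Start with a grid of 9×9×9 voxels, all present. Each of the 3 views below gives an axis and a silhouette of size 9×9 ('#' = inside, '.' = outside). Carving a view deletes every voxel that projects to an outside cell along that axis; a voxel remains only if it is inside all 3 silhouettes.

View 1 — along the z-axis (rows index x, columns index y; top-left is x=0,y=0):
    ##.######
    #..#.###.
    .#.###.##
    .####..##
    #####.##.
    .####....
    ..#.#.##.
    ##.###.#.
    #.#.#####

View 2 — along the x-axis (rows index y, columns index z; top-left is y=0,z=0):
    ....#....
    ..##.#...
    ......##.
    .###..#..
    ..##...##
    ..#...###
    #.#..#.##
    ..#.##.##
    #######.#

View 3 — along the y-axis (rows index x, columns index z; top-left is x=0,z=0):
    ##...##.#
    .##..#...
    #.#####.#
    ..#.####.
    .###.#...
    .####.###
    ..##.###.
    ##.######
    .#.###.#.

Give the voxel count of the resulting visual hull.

start: 9×9×9 = 729 voxels
V1 z: intersect with XY mask (53 set) -- 477 left
V2 x: intersect with YZ mask (36 set) -- 210 left
V3 y: intersect with XZ mask (49 set) -- 127 left

voxel count = 127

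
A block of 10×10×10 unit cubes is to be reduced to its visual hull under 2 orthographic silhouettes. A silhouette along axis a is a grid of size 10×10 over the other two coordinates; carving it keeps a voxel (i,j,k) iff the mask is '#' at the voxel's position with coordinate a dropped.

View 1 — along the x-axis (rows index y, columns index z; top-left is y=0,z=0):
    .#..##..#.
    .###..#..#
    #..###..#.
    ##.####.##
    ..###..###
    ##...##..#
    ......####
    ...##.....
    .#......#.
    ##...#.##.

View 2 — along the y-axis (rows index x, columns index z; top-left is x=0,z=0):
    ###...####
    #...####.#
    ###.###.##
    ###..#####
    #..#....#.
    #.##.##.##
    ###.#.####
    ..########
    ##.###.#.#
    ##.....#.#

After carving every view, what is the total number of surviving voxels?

302 voxels

start: 10×10×10 = 1000 voxels
[1] x-view keeps 46 columns → grid now 460
[2] y-view keeps 66 columns → grid now 302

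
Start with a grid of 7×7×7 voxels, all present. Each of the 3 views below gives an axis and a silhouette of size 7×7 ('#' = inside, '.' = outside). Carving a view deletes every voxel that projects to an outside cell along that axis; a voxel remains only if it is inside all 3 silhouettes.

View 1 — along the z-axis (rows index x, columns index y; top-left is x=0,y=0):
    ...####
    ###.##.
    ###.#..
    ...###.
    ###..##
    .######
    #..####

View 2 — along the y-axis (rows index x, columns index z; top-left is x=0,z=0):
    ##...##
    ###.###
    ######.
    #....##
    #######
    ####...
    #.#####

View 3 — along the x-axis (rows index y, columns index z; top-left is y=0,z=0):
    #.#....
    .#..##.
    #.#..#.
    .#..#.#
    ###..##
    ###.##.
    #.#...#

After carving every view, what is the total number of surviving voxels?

90 voxels

full grid |V| = 343
after view 1 [z-axis, 32 of 49 cells solid] → remaining = 224
after view 2 [y-axis, 36 of 49 cells solid] → remaining = 168
after view 3 [x-axis, 24 of 49 cells solid] → remaining = 90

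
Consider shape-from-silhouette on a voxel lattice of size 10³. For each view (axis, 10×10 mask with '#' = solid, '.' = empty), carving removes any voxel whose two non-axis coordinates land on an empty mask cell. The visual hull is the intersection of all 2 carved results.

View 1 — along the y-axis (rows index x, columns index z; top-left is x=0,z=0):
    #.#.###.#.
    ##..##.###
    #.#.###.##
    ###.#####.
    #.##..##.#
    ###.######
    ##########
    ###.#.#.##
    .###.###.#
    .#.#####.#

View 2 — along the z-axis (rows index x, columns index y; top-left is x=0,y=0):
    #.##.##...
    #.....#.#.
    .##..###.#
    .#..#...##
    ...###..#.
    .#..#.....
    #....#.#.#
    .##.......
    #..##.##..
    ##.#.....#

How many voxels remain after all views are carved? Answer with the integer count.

before carving: 1000 voxels (10×10×10)
[1] y-view keeps 74 columns → grid now 740
[2] z-view keeps 39 columns → grid now 284

284 voxels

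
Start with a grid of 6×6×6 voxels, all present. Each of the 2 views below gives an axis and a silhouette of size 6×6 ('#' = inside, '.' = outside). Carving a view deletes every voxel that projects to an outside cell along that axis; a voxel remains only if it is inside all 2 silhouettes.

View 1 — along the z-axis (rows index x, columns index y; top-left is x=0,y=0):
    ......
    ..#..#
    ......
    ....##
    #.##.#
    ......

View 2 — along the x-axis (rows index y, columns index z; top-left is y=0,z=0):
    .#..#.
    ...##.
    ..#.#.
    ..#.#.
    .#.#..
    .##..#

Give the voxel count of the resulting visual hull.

before carving: 216 voxels (6×6×6)
step 1: project along z, AND mask (8/36) → |grid| = 48
step 2: project along x, AND mask (13/36) → |grid| = 19

|visual hull| = 19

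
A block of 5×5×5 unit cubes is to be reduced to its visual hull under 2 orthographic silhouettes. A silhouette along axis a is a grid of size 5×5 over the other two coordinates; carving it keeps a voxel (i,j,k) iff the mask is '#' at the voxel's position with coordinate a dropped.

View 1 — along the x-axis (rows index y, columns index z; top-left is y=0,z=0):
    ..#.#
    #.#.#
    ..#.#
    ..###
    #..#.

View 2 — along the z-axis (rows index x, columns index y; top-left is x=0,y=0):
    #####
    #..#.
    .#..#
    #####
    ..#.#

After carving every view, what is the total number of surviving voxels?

38 voxels

start: 5×5×5 = 125 voxels
after view 1 [x-axis, 12 of 25 cells solid] → remaining = 60
after view 2 [z-axis, 16 of 25 cells solid] → remaining = 38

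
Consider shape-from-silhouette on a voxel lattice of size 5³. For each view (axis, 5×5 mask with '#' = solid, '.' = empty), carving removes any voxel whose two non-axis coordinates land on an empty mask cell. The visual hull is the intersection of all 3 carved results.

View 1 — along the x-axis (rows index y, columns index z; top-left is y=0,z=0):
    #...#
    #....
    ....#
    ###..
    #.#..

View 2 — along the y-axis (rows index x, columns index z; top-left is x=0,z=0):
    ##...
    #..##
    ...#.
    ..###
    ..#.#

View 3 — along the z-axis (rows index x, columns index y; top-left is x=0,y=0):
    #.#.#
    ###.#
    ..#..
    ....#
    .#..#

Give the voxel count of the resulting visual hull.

initial block: 5^3 = 125
after view 1 [x-axis, 9 of 25 cells solid] → remaining = 45
after view 2 [y-axis, 11 of 25 cells solid] → remaining = 19
after view 3 [z-axis, 11 of 25 cells solid] → remaining = 9

|visual hull| = 9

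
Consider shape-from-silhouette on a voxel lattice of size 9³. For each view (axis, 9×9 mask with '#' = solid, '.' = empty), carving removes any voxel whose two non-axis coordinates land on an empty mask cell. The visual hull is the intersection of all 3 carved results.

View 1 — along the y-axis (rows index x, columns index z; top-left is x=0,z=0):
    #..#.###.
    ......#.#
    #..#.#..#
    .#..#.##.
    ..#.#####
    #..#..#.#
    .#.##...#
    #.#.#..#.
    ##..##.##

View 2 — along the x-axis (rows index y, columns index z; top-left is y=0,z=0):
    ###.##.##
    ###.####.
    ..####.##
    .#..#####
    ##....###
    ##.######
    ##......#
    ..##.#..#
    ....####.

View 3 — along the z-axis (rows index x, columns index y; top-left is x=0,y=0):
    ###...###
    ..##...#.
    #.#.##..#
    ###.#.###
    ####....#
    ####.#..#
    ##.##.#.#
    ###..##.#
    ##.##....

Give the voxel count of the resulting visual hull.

initial block: 9^3 = 729
V1 y: intersect with XZ mask (39 set) -- 351 left
V2 x: intersect with YZ mask (50 set) -- 223 left
V3 z: intersect with XY mask (48 set) -- 136 left

voxel count = 136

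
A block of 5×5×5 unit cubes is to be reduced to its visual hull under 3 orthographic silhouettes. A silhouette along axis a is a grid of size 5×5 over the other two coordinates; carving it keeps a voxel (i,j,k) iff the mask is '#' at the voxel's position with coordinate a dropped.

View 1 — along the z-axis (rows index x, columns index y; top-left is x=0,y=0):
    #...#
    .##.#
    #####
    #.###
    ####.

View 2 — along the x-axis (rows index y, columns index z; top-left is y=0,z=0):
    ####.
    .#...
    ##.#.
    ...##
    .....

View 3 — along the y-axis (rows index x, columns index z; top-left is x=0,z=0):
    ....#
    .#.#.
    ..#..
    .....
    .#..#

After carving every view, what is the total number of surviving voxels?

8 voxels

initial block: 5^3 = 125
after view 1 [z-axis, 18 of 25 cells solid] → remaining = 90
after view 2 [x-axis, 10 of 25 cells solid] → remaining = 37
after view 3 [y-axis, 6 of 25 cells solid] → remaining = 8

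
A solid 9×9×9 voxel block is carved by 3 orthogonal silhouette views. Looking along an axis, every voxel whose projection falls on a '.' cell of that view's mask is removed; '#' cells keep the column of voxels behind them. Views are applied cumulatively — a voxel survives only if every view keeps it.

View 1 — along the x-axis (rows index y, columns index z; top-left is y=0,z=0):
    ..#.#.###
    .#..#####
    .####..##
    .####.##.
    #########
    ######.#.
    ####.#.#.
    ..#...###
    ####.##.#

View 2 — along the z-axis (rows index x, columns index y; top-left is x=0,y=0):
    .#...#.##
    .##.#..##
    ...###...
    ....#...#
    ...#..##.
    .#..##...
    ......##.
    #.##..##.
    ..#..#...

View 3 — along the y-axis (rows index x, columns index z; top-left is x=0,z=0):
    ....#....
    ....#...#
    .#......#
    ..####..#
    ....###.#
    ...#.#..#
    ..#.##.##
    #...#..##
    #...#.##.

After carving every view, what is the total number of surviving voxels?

full grid |V| = 729
step 1: project along x, AND mask (56/81) → |grid| = 504
step 2: project along z, AND mask (29/81) → |grid| = 182
step 3: project along y, AND mask (30/81) → |grid| = 58

remaining voxels: 58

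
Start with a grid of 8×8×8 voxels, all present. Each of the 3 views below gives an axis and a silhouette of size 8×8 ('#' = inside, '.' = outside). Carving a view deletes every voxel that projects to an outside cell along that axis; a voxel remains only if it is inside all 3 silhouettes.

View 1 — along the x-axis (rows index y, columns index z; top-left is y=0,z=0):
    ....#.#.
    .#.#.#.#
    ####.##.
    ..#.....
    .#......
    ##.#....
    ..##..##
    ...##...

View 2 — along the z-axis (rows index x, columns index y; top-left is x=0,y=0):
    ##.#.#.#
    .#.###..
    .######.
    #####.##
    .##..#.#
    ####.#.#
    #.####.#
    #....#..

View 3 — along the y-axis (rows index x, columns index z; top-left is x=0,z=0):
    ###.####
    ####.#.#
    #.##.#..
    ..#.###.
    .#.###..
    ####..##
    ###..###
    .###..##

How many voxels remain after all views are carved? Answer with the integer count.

76 voxels

start: 8×8×8 = 512 voxels
  1. axis=0 (YZ plane), |mask|=23  ⇒  voxels=184
  2. axis=2 (XY plane), |mask|=40  ⇒  voxels=113
  3. axis=1 (XZ plane), |mask|=42  ⇒  voxels=76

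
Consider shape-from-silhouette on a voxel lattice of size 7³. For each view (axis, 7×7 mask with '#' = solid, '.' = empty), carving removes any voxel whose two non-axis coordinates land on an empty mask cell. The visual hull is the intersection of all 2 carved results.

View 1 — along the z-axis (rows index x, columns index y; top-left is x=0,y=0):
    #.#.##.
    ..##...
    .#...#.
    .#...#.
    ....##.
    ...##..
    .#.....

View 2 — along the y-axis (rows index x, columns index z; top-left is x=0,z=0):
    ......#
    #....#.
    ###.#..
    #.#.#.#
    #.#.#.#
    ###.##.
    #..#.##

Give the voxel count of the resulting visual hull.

full grid |V| = 343
V1 z: intersect with XY mask (15 set) -- 105 left
V2 y: intersect with XZ mask (24 set) -- 46 left

voxel count = 46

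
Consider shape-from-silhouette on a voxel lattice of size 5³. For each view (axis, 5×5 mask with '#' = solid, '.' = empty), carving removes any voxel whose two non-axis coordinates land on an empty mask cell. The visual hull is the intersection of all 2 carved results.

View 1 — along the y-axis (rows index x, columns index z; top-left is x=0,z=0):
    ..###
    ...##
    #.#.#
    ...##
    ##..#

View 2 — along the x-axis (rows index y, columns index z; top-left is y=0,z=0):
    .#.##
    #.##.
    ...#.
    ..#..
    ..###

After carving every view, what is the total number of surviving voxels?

full grid |V| = 125
step 1: project along y, AND mask (13/25) → |grid| = 65
step 2: project along x, AND mask (11/25) → |grid| = 31

|visual hull| = 31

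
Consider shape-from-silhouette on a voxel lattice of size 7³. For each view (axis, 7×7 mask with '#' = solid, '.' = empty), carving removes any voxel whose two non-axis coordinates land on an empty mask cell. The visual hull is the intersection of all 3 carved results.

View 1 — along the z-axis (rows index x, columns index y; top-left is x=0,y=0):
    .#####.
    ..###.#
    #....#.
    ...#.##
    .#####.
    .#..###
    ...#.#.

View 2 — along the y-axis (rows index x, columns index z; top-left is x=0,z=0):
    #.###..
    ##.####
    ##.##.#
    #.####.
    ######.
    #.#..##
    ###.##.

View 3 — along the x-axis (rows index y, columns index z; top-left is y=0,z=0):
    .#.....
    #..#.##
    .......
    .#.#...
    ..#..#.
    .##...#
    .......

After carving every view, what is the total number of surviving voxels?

start: 7×7×7 = 343 voxels
carve view 1 (along z, XY-mask fill 25/49): 175 voxels remain
carve view 2 (along y, XZ-mask fill 35/49): 125 voxels remain
carve view 3 (along x, YZ-mask fill 12/49): 32 voxels remain

remaining voxels: 32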